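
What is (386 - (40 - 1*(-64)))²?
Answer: 79524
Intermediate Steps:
(386 - (40 - 1*(-64)))² = (386 - (40 + 64))² = (386 - 1*104)² = (386 - 104)² = 282² = 79524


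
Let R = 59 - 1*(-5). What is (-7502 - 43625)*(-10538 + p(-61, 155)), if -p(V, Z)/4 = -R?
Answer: 525687814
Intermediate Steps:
R = 64 (R = 59 + 5 = 64)
p(V, Z) = 256 (p(V, Z) = -(-4)*64 = -4*(-64) = 256)
(-7502 - 43625)*(-10538 + p(-61, 155)) = (-7502 - 43625)*(-10538 + 256) = -51127*(-10282) = 525687814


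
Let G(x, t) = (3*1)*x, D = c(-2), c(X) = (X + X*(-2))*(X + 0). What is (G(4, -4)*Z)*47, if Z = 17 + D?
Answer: 7332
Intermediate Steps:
c(X) = -X² (c(X) = (X - 2*X)*X = (-X)*X = -X²)
D = -4 (D = -1*(-2)² = -1*4 = -4)
G(x, t) = 3*x
Z = 13 (Z = 17 - 4 = 13)
(G(4, -4)*Z)*47 = ((3*4)*13)*47 = (12*13)*47 = 156*47 = 7332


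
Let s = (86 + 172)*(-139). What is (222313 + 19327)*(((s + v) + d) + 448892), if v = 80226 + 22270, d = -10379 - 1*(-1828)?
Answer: 122505439000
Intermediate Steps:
d = -8551 (d = -10379 + 1828 = -8551)
s = -35862 (s = 258*(-139) = -35862)
v = 102496
(222313 + 19327)*(((s + v) + d) + 448892) = (222313 + 19327)*(((-35862 + 102496) - 8551) + 448892) = 241640*((66634 - 8551) + 448892) = 241640*(58083 + 448892) = 241640*506975 = 122505439000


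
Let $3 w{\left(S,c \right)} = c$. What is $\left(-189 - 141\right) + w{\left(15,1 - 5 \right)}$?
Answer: $- \frac{994}{3} \approx -331.33$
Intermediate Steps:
$w{\left(S,c \right)} = \frac{c}{3}$
$\left(-189 - 141\right) + w{\left(15,1 - 5 \right)} = \left(-189 - 141\right) + \frac{1 - 5}{3} = -330 + \frac{1}{3} \left(-4\right) = -330 - \frac{4}{3} = - \frac{994}{3}$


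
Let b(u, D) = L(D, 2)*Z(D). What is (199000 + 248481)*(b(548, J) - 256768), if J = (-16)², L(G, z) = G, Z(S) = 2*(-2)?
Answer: -115357021952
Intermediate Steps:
Z(S) = -4
J = 256
b(u, D) = -4*D (b(u, D) = D*(-4) = -4*D)
(199000 + 248481)*(b(548, J) - 256768) = (199000 + 248481)*(-4*256 - 256768) = 447481*(-1024 - 256768) = 447481*(-257792) = -115357021952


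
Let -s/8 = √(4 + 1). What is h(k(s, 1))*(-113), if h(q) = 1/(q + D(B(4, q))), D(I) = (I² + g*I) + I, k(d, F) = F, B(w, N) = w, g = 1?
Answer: -113/25 ≈ -4.5200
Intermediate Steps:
s = -8*√5 (s = -8*√(4 + 1) = -8*√5 ≈ -17.889)
D(I) = I² + 2*I (D(I) = (I² + 1*I) + I = (I² + I) + I = (I + I²) + I = I² + 2*I)
h(q) = 1/(24 + q) (h(q) = 1/(q + 4*(2 + 4)) = 1/(q + 4*6) = 1/(q + 24) = 1/(24 + q))
h(k(s, 1))*(-113) = -113/(24 + 1) = -113/25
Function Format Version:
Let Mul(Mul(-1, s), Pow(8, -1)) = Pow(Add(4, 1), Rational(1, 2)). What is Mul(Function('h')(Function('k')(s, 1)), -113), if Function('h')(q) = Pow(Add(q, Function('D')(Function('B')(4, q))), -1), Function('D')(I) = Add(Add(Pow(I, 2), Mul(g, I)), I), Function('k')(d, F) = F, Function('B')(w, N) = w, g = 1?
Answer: Rational(-113, 25) ≈ -4.5200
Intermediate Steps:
s = Mul(-8, Pow(5, Rational(1, 2))) (s = Mul(-8, Pow(Add(4, 1), Rational(1, 2))) = Mul(-8, Pow(5, Rational(1, 2))) ≈ -17.889)
Function('D')(I) = Add(Pow(I, 2), Mul(2, I)) (Function('D')(I) = Add(Add(Pow(I, 2), Mul(1, I)), I) = Add(Add(Pow(I, 2), I), I) = Add(Add(I, Pow(I, 2)), I) = Add(Pow(I, 2), Mul(2, I)))
Function('h')(q) = Pow(Add(24, q), -1) (Function('h')(q) = Pow(Add(q, Mul(4, Add(2, 4))), -1) = Pow(Add(q, Mul(4, 6)), -1) = Pow(Add(q, 24), -1) = Pow(Add(24, q), -1))
Mul(Function('h')(Function('k')(s, 1)), -113) = Mul(Pow(Add(24, 1), -1), -113) = Mul(Pow(25, -1), -113) = Mul(Rational(1, 25), -113) = Rational(-113, 25)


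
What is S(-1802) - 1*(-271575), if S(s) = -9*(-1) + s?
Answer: 269782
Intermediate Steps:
S(s) = 9 + s
S(-1802) - 1*(-271575) = (9 - 1802) - 1*(-271575) = -1793 + 271575 = 269782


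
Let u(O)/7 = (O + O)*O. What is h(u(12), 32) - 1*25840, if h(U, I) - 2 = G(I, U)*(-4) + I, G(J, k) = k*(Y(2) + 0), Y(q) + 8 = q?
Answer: 22578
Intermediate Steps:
Y(q) = -8 + q
u(O) = 14*O**2 (u(O) = 7*((O + O)*O) = 7*((2*O)*O) = 7*(2*O**2) = 14*O**2)
G(J, k) = -6*k (G(J, k) = k*((-8 + 2) + 0) = k*(-6 + 0) = k*(-6) = -6*k)
h(U, I) = 2 + I + 24*U (h(U, I) = 2 + (-6*U*(-4) + I) = 2 + (24*U + I) = 2 + (I + 24*U) = 2 + I + 24*U)
h(u(12), 32) - 1*25840 = (2 + 32 + 24*(14*12**2)) - 1*25840 = (2 + 32 + 24*(14*144)) - 25840 = (2 + 32 + 24*2016) - 25840 = (2 + 32 + 48384) - 25840 = 48418 - 25840 = 22578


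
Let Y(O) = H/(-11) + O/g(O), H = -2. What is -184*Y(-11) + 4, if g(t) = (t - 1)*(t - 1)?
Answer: -3049/198 ≈ -15.399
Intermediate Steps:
g(t) = (-1 + t)² (g(t) = (-1 + t)*(-1 + t) = (-1 + t)²)
Y(O) = 2/11 + O/(-1 + O)² (Y(O) = -2/(-11) + O/((-1 + O)²) = -2*(-1/11) + O/(-1 + O)² = 2/11 + O/(-1 + O)²)
-184*Y(-11) + 4 = -184*(2/11 - 11/(-1 - 11)²) + 4 = -184*(2/11 - 11/(-12)²) + 4 = -184*(2/11 - 11*1/144) + 4 = -184*(2/11 - 11/144) + 4 = -184*167/1584 + 4 = -3841/198 + 4 = -3049/198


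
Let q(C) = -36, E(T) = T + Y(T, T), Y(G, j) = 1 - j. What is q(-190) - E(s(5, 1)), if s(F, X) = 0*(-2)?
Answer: -37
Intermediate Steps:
s(F, X) = 0
E(T) = 1 (E(T) = T + (1 - T) = 1)
q(-190) - E(s(5, 1)) = -36 - 1*1 = -36 - 1 = -37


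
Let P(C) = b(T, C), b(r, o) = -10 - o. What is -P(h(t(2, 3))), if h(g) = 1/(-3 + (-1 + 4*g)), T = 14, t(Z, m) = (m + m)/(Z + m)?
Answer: 45/4 ≈ 11.250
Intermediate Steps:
t(Z, m) = 2*m/(Z + m) (t(Z, m) = (2*m)/(Z + m) = 2*m/(Z + m))
h(g) = 1/(-4 + 4*g)
P(C) = -10 - C
-P(h(t(2, 3))) = -(-10 - 1/(4*(-1 + 2*3/(2 + 3)))) = -(-10 - 1/(4*(-1 + 2*3/5))) = -(-10 - 1/(4*(-1 + 2*3*(1/5)))) = -(-10 - 1/(4*(-1 + 6/5))) = -(-10 - 1/(4*1/5)) = -(-10 - 5/4) = -1*(-45/4) = 45/4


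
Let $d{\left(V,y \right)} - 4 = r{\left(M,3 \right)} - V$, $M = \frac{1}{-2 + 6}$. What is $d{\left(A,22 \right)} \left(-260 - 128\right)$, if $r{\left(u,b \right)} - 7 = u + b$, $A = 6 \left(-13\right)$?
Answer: $-35793$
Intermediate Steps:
$A = -78$
$M = \frac{1}{4} \approx 0.25$
$r{\left(u,b \right)} = 7 + b + u$ ($r{\left(u,b \right)} = 7 + \left(u + b\right) = 7 + \left(b + u\right) = 7 + b + u$)
$d{\left(V,y \right)} = \frac{57}{4} - V$ ($d{\left(V,y \right)} = 4 - \left(- \frac{41}{4} + V\right) = \frac{57}{4} - V$)
$d{\left(A,22 \right)} \left(-260 - 128\right) = \left(\frac{57}{4} - -78\right) \left(-260 - 128\right) = \left(\frac{57}{4} + 78\right) \left(-388\right) = \frac{369}{4} \left(-388\right) = -35793$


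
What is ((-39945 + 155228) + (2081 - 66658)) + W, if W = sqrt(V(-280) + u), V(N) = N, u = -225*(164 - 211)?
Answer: 50706 + sqrt(10295) ≈ 50807.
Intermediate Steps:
u = 10575 (u = -225*(-47) = 10575)
W = sqrt(10295) (W = sqrt(-280 + 10575) = sqrt(10295) ≈ 101.46)
((-39945 + 155228) + (2081 - 66658)) + W = ((-39945 + 155228) + (2081 - 66658)) + sqrt(10295) = (115283 - 64577) + sqrt(10295) = 50706 + sqrt(10295)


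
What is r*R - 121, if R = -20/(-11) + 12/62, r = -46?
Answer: -72817/341 ≈ -213.54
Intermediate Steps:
R = 686/341 (R = -20*(-1/11) + 12*(1/62) = 20/11 + 6/31 = 686/341 ≈ 2.0117)
r*R - 121 = -46*686/341 - 121 = -31556/341 - 121 = -72817/341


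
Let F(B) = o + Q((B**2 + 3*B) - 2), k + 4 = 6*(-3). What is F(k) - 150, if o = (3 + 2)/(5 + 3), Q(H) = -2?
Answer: -1211/8 ≈ -151.38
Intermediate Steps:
k = -22 (k = -4 + 6*(-3) = -4 - 18 = -22)
o = 5/8 ≈ 0.62500
F(B) = -11/8 (F(B) = 5/8 - 2 = -11/8)
F(k) - 150 = -11/8 - 150 = -1211/8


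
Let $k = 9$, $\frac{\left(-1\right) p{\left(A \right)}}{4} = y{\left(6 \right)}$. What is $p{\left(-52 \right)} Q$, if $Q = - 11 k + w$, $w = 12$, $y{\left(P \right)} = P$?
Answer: $2088$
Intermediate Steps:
$p{\left(A \right)} = -24$ ($p{\left(A \right)} = \left(-4\right) 6 = -24$)
$Q = -87$ ($Q = \left(-11\right) 9 + 12 = -99 + 12 = -87$)
$p{\left(-52 \right)} Q = \left(-24\right) \left(-87\right) = 2088$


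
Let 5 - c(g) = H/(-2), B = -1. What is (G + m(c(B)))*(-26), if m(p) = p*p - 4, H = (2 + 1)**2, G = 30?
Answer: -6045/2 ≈ -3022.5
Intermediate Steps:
H = 9 (H = 3**2 = 9)
c(g) = 19/2 (c(g) = 5 - 9/(-2) = 5 - 9*(-1)/2 = 5 - 1*(-9/2) = 5 + 9/2 = 19/2)
m(p) = -4 + p**2 (m(p) = p**2 - 4 = -4 + p**2)
(G + m(c(B)))*(-26) = (30 + (-4 + (19/2)**2))*(-26) = (30 + (-4 + 361/4))*(-26) = (30 + 345/4)*(-26) = (465/4)*(-26) = -6045/2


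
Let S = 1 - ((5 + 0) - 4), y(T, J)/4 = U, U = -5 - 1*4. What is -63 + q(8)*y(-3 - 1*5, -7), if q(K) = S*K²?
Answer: -63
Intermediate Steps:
U = -9 (U = -5 - 4 = -9)
y(T, J) = -36 (y(T, J) = 4*(-9) = -36)
S = 0 (S = 1 - (5 - 4) = 1 - 1*1 = 1 - 1 = 0)
q(K) = 0 (q(K) = 0*K² = 0)
-63 + q(8)*y(-3 - 1*5, -7) = -63 + 0*(-36) = -63 + 0 = -63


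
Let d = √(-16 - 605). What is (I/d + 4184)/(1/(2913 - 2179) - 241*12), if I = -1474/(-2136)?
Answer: -3071056/2122727 + 270479*I*√69/234641997126 ≈ -1.4468 + 9.5753e-6*I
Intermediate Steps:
I = 737/1068 (I = -1474*(-1/2136) = 737/1068 ≈ 0.69007)
d = 3*I*√69 (d = √(-621) = 3*I*√69 ≈ 24.92*I)
(I/d + 4184)/(1/(2913 - 2179) - 241*12) = (737/(1068*((3*I*√69))) + 4184)/(1/(2913 - 2179) - 241*12) = (737*(-I*√69/207)/1068 + 4184)/(1/734 - 2892) = (-737*I*√69/221076 + 4184)/(1/734 - 2892) = (4184 - 737*I*√69/221076)/(-2122727/734) = (4184 - 737*I*√69/221076)*(-734/2122727) = -3071056/2122727 + 270479*I*√69/234641997126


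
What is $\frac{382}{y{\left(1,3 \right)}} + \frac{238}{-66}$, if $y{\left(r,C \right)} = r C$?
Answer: $\frac{1361}{11} \approx 123.73$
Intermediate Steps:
$y{\left(r,C \right)} = C r$
$\frac{382}{y{\left(1,3 \right)}} + \frac{238}{-66} = \frac{382}{3 \cdot 1} + \frac{238}{-66} = \frac{382}{3} + 238 \left(- \frac{1}{66}\right) = 382 \cdot \frac{1}{3} - \frac{119}{33} = \frac{382}{3} - \frac{119}{33} = \frac{1361}{11}$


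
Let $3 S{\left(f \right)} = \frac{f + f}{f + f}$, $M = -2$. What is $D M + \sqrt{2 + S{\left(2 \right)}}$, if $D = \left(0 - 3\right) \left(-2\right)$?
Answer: $-12 + \frac{\sqrt{21}}{3} \approx -10.472$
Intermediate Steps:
$S{\left(f \right)} = \frac{1}{3}$ ($S{\left(f \right)} = \frac{\left(f + f\right) \frac{1}{f + f}}{3} = \frac{2 f \frac{1}{2 f}}{3} = \frac{1}{3} \cdot 1 = \frac{1}{3}$)
$D = 6$ ($D = \left(-3\right) \left(-2\right) = 6$)
$D M + \sqrt{2 + S{\left(2 \right)}} = 6 \left(-2\right) + \sqrt{2 + \frac{1}{3}} = -12 + \sqrt{\frac{7}{3}} = -12 + \frac{\sqrt{21}}{3}$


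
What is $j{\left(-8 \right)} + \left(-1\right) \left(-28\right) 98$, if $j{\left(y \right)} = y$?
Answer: $2736$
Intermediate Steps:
$j{\left(-8 \right)} + \left(-1\right) \left(-28\right) 98 = -8 + \left(-1\right) \left(-28\right) 98 = -8 + 28 \cdot 98 = -8 + 2744 = 2736$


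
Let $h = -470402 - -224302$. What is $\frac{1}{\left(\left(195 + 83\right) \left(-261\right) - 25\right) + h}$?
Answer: $- \frac{1}{318683} \approx -3.1379 \cdot 10^{-6}$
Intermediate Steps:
$h = -246100$ ($h = -470402 + 224302 = -246100$)
$\frac{1}{\left(\left(195 + 83\right) \left(-261\right) - 25\right) + h} = \frac{1}{\left(\left(195 + 83\right) \left(-261\right) - 25\right) - 246100} = \frac{1}{\left(278 \left(-261\right) - 25\right) - 246100} = \frac{1}{\left(-72558 - 25\right) - 246100} = \frac{1}{-72583 - 246100} = \frac{1}{-318683} = - \frac{1}{318683}$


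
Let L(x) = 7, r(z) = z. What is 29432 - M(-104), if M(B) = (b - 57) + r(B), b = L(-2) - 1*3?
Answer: 29589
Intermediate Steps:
b = 4 (b = 7 - 1*3 = 7 - 3 = 4)
M(B) = -53 + B (M(B) = (4 - 57) + B = -53 + B)
29432 - M(-104) = 29432 - (-53 - 104) = 29432 - 1*(-157) = 29432 + 157 = 29589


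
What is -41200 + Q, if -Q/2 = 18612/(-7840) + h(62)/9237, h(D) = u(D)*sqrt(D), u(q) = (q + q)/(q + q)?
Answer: -40371347/980 - 2*sqrt(62)/9237 ≈ -41195.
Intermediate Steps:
u(q) = 1 (u(q) = (2*q)/((2*q)) = (2*q)*(1/(2*q)) = 1)
h(D) = sqrt(D) (h(D) = 1*sqrt(D) = sqrt(D))
Q = 4653/980 - 2*sqrt(62)/9237 (Q = -2*(18612/(-7840) + sqrt(62)/9237) = -2*(18612*(-1/7840) + sqrt(62)*(1/9237)) = -2*(-4653/1960 + sqrt(62)/9237) = 4653/980 - 2*sqrt(62)/9237 ≈ 4.7463)
-41200 + Q = -41200 + (4653/980 - 2*sqrt(62)/9237) = -40371347/980 - 2*sqrt(62)/9237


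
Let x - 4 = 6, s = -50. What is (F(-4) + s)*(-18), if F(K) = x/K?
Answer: 945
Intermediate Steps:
x = 10 (x = 4 + 6 = 10)
F(K) = 10/K
(F(-4) + s)*(-18) = (10/(-4) - 50)*(-18) = (10*(-¼) - 50)*(-18) = (-5/2 - 50)*(-18) = -105/2*(-18) = 945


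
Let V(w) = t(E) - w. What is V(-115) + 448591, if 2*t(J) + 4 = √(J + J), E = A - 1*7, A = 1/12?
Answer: 448704 + I*√498/12 ≈ 4.487e+5 + 1.8597*I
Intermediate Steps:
A = 1/12 ≈ 0.083333
E = -83/12 (E = 1/12 - 1*7 = 1/12 - 7 = -83/12 ≈ -6.9167)
t(J) = -2 + √2*√J/2 (t(J) = -2 + √(J + J)/2 = -2 + √(2*J)/2 = -2 + (√2*√J)/2 = -2 + √2*√J/2)
V(w) = -2 - w + I*√498/12 (V(w) = (-2 + √2*√(-83/12)/2) - w = (-2 + √2*(I*√249/6)/2) - w = (-2 + I*√498/12) - w = -2 - w + I*√498/12)
V(-115) + 448591 = (-2 - 1*(-115) + I*√498/12) + 448591 = (-2 + 115 + I*√498/12) + 448591 = (113 + I*√498/12) + 448591 = 448704 + I*√498/12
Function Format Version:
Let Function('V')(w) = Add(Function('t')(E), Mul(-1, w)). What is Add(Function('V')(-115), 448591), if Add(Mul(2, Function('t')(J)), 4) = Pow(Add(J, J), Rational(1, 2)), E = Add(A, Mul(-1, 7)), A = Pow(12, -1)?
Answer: Add(448704, Mul(Rational(1, 12), I, Pow(498, Rational(1, 2)))) ≈ Add(4.4870e+5, Mul(1.8597, I))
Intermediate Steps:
A = Rational(1, 12) ≈ 0.083333
E = Rational(-83, 12) (E = Add(Rational(1, 12), Mul(-1, 7)) = Add(Rational(1, 12), -7) = Rational(-83, 12) ≈ -6.9167)
Function('t')(J) = Add(-2, Mul(Rational(1, 2), Pow(2, Rational(1, 2)), Pow(J, Rational(1, 2)))) (Function('t')(J) = Add(-2, Mul(Rational(1, 2), Pow(Add(J, J), Rational(1, 2)))) = Add(-2, Mul(Rational(1, 2), Pow(Mul(2, J), Rational(1, 2)))) = Add(-2, Mul(Rational(1, 2), Mul(Pow(2, Rational(1, 2)), Pow(J, Rational(1, 2))))) = Add(-2, Mul(Rational(1, 2), Pow(2, Rational(1, 2)), Pow(J, Rational(1, 2)))))
Function('V')(w) = Add(-2, Mul(-1, w), Mul(Rational(1, 12), I, Pow(498, Rational(1, 2)))) (Function('V')(w) = Add(Add(-2, Mul(Rational(1, 2), Pow(2, Rational(1, 2)), Pow(Rational(-83, 12), Rational(1, 2)))), Mul(-1, w)) = Add(Add(-2, Mul(Rational(1, 2), Pow(2, Rational(1, 2)), Mul(Rational(1, 6), I, Pow(249, Rational(1, 2))))), Mul(-1, w)) = Add(Add(-2, Mul(Rational(1, 12), I, Pow(498, Rational(1, 2)))), Mul(-1, w)) = Add(-2, Mul(-1, w), Mul(Rational(1, 12), I, Pow(498, Rational(1, 2)))))
Add(Function('V')(-115), 448591) = Add(Add(-2, Mul(-1, -115), Mul(Rational(1, 12), I, Pow(498, Rational(1, 2)))), 448591) = Add(Add(-2, 115, Mul(Rational(1, 12), I, Pow(498, Rational(1, 2)))), 448591) = Add(Add(113, Mul(Rational(1, 12), I, Pow(498, Rational(1, 2)))), 448591) = Add(448704, Mul(Rational(1, 12), I, Pow(498, Rational(1, 2))))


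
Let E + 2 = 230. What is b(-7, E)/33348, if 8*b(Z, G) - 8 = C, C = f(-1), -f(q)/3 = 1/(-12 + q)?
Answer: 107/3468192 ≈ 3.0852e-5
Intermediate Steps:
E = 228 (E = -2 + 230 = 228)
f(q) = -3/(-12 + q)
C = 3/13 (C = -3/(-12 - 1) = -3/(-13) = -3*(-1/13) = 3/13 ≈ 0.23077)
b(Z, G) = 107/104 (b(Z, G) = 1 + (⅛)*(3/13) = 1 + 3/104 = 107/104)
b(-7, E)/33348 = (107/104)/33348 = (107/104)*(1/33348) = 107/3468192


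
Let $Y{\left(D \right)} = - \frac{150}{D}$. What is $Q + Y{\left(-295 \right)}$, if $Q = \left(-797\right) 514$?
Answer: $- \frac{24169792}{59} \approx -4.0966 \cdot 10^{5}$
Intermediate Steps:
$Q = -409658$
$Q + Y{\left(-295 \right)} = -409658 - \frac{150}{-295} = -409658 - - \frac{30}{59} = -409658 + \frac{30}{59} = - \frac{24169792}{59}$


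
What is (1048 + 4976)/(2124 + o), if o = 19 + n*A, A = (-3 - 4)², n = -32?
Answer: 6024/575 ≈ 10.477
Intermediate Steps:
A = 49 (A = (-7)² = 49)
o = -1549 (o = 19 - 32*49 = 19 - 1568 = -1549)
(1048 + 4976)/(2124 + o) = (1048 + 4976)/(2124 - 1549) = 6024/575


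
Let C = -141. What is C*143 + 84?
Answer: -20079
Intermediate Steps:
C*143 + 84 = -141*143 + 84 = -20163 + 84 = -20079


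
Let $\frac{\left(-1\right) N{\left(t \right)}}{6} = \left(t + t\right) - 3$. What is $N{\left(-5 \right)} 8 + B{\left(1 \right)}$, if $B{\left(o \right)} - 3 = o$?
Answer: $628$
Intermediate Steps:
$N{\left(t \right)} = 18 - 12 t$ ($N{\left(t \right)} = - 6 \left(\left(t + t\right) - 3\right) = - 6 \left(2 t - 3\right) = - 6 \left(-3 + 2 t\right) = 18 - 12 t$)
$B{\left(o \right)} = 3 + o$
$N{\left(-5 \right)} 8 + B{\left(1 \right)} = \left(18 - -60\right) 8 + \left(3 + 1\right) = \left(18 + 60\right) 8 + 4 = 78 \cdot 8 + 4 = 624 + 4 = 628$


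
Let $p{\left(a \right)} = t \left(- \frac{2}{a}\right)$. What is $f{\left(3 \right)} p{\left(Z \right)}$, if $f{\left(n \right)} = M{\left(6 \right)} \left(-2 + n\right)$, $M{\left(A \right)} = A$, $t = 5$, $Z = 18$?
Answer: $- \frac{10}{3} \approx -3.3333$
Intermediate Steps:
$f{\left(n \right)} = -12 + 6 n$ ($f{\left(n \right)} = 6 \left(-2 + n\right) = -12 + 6 n$)
$p{\left(a \right)} = - \frac{10}{a}$ ($p{\left(a \right)} = 5 \left(- \frac{2}{a}\right) = - \frac{10}{a}$)
$f{\left(3 \right)} p{\left(Z \right)} = \left(-12 + 6 \cdot 3\right) \left(- \frac{10}{18}\right) = \left(-12 + 18\right) \left(\left(-10\right) \frac{1}{18}\right) = 6 \left(- \frac{5}{9}\right) = - \frac{10}{3}$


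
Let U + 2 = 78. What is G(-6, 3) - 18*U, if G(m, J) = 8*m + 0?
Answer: -1416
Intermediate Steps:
U = 76 (U = -2 + 78 = 76)
G(m, J) = 8*m
G(-6, 3) - 18*U = 8*(-6) - 18*76 = -48 - 1368 = -1416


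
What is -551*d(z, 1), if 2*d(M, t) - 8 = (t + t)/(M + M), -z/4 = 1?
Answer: -17081/8 ≈ -2135.1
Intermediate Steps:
z = -4 (z = -4*1 = -4)
d(M, t) = 4 + t/(2*M) (d(M, t) = 4 + ((t + t)/(M + M))/2 = 4 + ((2*t)/((2*M)))/2 = 4 + ((2*t)*(1/(2*M)))/2 = 4 + (t/M)/2 = 4 + t/(2*M))
-551*d(z, 1) = -551*(4 + (½)*1/(-4)) = -551*(4 + (½)*1*(-¼)) = -551*(4 - ⅛) = -551*31/8 = -17081/8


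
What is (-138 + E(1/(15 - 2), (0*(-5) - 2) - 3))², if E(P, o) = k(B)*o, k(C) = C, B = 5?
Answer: 26569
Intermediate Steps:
E(P, o) = 5*o
(-138 + E(1/(15 - 2), (0*(-5) - 2) - 3))² = (-138 + 5*((0*(-5) - 2) - 3))² = (-138 + 5*((0 - 2) - 3))² = (-138 + 5*(-2 - 3))² = (-138 + 5*(-5))² = (-138 - 25)² = (-163)² = 26569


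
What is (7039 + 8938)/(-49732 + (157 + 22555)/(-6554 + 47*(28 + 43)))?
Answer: -51398009/160010556 ≈ -0.32122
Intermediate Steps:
(7039 + 8938)/(-49732 + (157 + 22555)/(-6554 + 47*(28 + 43))) = 15977/(-49732 + 22712/(-6554 + 47*71)) = 15977/(-49732 + 22712/(-6554 + 3337)) = 15977/(-49732 + 22712/(-3217)) = 15977/(-49732 + 22712*(-1/3217)) = 15977/(-49732 - 22712/3217) = 15977/(-160010556/3217) = 15977*(-3217/160010556) = -51398009/160010556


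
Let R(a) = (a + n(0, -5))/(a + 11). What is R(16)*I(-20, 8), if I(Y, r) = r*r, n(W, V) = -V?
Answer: 448/9 ≈ 49.778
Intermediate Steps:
I(Y, r) = r²
R(a) = (5 + a)/(11 + a) (R(a) = (a - 1*(-5))/(a + 11) = (a + 5)/(11 + a) = (5 + a)/(11 + a))
R(16)*I(-20, 8) = ((5 + 16)/(11 + 16))*8² = (21/27)*64 = ((1/27)*21)*64 = (7/9)*64 = 448/9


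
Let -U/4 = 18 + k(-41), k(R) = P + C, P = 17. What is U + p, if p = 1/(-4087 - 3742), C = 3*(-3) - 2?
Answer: -751585/7829 ≈ -96.000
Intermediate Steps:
C = -11 (C = -9 - 2 = -11)
k(R) = 6 (k(R) = 17 - 11 = 6)
p = -1/7829 (p = 1/(-7829) = -1/7829 ≈ -0.00012773)
U = -96 (U = -4*(18 + 6) = -4*24 = -96)
U + p = -96 - 1/7829 = -751585/7829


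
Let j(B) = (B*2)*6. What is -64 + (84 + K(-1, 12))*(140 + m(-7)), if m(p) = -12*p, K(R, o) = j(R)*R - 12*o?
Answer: -10816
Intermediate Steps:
j(B) = 12*B (j(B) = (2*B)*6 = 12*B)
K(R, o) = -12*o + 12*R**2 (K(R, o) = (12*R)*R - 12*o = 12*R**2 - 12*o = -12*o + 12*R**2)
m(p) = -12*p
-64 + (84 + K(-1, 12))*(140 + m(-7)) = -64 + (84 + (-12*12 + 12*(-1)**2))*(140 - 12*(-7)) = -64 + (84 + (-144 + 12*1))*(140 + 84) = -64 + (84 + (-144 + 12))*224 = -64 + (84 - 132)*224 = -64 - 48*224 = -64 - 10752 = -10816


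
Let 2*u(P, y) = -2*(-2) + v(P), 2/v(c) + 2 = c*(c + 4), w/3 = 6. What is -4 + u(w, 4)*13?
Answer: 8681/394 ≈ 22.033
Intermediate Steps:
w = 18 (w = 3*6 = 18)
v(c) = 2/(-2 + c*(4 + c)) (v(c) = 2/(-2 + c*(c + 4)) = 2/(-2 + c*(4 + c)))
u(P, y) = 2 + 1/(-2 + P² + 4*P) (u(P, y) = (-2*(-2) + 2/(-2 + P² + 4*P))/2 = (4 + 2/(-2 + P² + 4*P))/2 = 2 + 1/(-2 + P² + 4*P))
-4 + u(w, 4)*13 = -4 + ((-3 + 2*18² + 8*18)/(-2 + 18² + 4*18))*13 = -4 + ((-3 + 2*324 + 144)/(-2 + 324 + 72))*13 = -4 + ((-3 + 648 + 144)/394)*13 = -4 + ((1/394)*789)*13 = -4 + (789/394)*13 = -4 + 10257/394 = 8681/394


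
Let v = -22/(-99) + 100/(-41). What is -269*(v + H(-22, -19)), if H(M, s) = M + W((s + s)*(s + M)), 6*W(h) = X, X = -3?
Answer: 4906829/738 ≈ 6648.8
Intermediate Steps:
v = -818/369 (v = -22*(-1/99) + 100*(-1/41) = 2/9 - 100/41 = -818/369 ≈ -2.2168)
W(h) = -½ (W(h) = (⅙)*(-3) = -½)
H(M, s) = -½ + M (H(M, s) = M - ½ = -½ + M)
-269*(v + H(-22, -19)) = -269*(-818/369 + (-½ - 22)) = -269*(-818/369 - 45/2) = -269*(-18241/738) = 4906829/738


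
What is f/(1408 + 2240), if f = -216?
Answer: -9/152 ≈ -0.059211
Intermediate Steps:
f/(1408 + 2240) = -216/(1408 + 2240) = -216/3648 = -216*1/3648 = -9/152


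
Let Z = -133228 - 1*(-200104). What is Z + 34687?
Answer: 101563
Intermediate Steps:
Z = 66876 (Z = -133228 + 200104 = 66876)
Z + 34687 = 66876 + 34687 = 101563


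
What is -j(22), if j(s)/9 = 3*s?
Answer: -594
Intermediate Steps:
j(s) = 27*s (j(s) = 9*(3*s) = 27*s)
-j(22) = -27*22 = -1*594 = -594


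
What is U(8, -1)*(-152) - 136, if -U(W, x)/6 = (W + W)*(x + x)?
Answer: -29320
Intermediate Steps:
U(W, x) = -24*W*x (U(W, x) = -6*(W + W)*(x + x) = -6*2*W*2*x = -24*W*x)
U(8, -1)*(-152) - 136 = -24*8*(-1)*(-152) - 136 = 192*(-152) - 136 = -29184 - 136 = -29320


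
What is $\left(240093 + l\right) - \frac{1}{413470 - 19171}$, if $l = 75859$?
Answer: $\frac{124579557647}{394299} \approx 3.1595 \cdot 10^{5}$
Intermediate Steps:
$\left(240093 + l\right) - \frac{1}{413470 - 19171} = \left(240093 + 75859\right) - \frac{1}{413470 - 19171} = 315952 - \frac{1}{394299} = \frac{124579557647}{394299}$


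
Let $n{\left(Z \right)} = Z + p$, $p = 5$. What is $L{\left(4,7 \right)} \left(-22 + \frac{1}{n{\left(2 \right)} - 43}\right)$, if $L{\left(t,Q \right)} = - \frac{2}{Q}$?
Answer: $\frac{793}{126} \approx 6.2936$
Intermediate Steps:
$n{\left(Z \right)} = 5 + Z$ ($n{\left(Z \right)} = Z + 5 = 5 + Z$)
$L{\left(4,7 \right)} \left(-22 + \frac{1}{n{\left(2 \right)} - 43}\right) = - \frac{2}{7} \left(-22 + \frac{1}{\left(5 + 2\right) - 43}\right) = \left(-2\right) \frac{1}{7} \left(-22 + \frac{1}{7 - 43}\right) = - \frac{2 \left(-22 + \frac{1}{-36}\right)}{7} = - \frac{2 \left(-22 - \frac{1}{36}\right)}{7} = \left(- \frac{2}{7}\right) \left(- \frac{793}{36}\right) = \frac{793}{126}$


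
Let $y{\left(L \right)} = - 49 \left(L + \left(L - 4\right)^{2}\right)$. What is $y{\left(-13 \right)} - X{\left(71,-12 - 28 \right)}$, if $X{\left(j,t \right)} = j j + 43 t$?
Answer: $-16845$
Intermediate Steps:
$y{\left(L \right)} = - 49 L - 49 \left(-4 + L\right)^{2}$ ($y{\left(L \right)} = - 49 \left(L + \left(-4 + L\right)^{2}\right) = - 49 L - 49 \left(-4 + L\right)^{2}$)
$X{\left(j,t \right)} = j^{2} + 43 t$
$y{\left(-13 \right)} - X{\left(71,-12 - 28 \right)} = \left(\left(-49\right) \left(-13\right) - 49 \left(-4 - 13\right)^{2}\right) - \left(71^{2} + 43 \left(-12 - 28\right)\right) = \left(637 - 49 \left(-17\right)^{2}\right) - \left(5041 + 43 \left(-40\right)\right) = \left(637 - 14161\right) - \left(5041 - 1720\right) = \left(637 - 14161\right) - 3321 = -13524 - 3321 = -16845$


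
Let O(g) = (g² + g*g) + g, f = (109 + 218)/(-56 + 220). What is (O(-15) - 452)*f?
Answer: -5559/164 ≈ -33.896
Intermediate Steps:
f = 327/164 ≈ 1.9939
O(g) = g + 2*g² (O(g) = (g² + g²) + g = 2*g² + g = g + 2*g²)
(O(-15) - 452)*f = (-15*(1 + 2*(-15)) - 452)*(327/164) = (-15*(1 - 30) - 452)*(327/164) = (-15*(-29) - 452)*(327/164) = (435 - 452)*(327/164) = -17*327/164 = -5559/164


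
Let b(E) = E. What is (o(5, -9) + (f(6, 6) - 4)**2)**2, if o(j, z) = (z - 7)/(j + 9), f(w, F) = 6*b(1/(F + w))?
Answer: 96721/784 ≈ 123.37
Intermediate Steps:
f(w, F) = 6/(F + w)
o(j, z) = (-7 + z)/(9 + j)
(o(5, -9) + (f(6, 6) - 4)**2)**2 = ((-7 - 9)/(9 + 5) + (6/(6 + 6) - 4)**2)**2 = (-16/14 + (6/12 - 4)**2)**2 = ((1/14)*(-16) + (6*(1/12) - 4)**2)**2 = (-8/7 + (1/2 - 4)**2)**2 = (-8/7 + (-7/2)**2)**2 = (-8/7 + 49/4)**2 = (311/28)**2 = 96721/784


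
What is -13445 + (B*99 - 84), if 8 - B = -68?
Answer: -6005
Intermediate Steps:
B = 76 (B = 8 - 1*(-68) = 8 + 68 = 76)
-13445 + (B*99 - 84) = -13445 + (76*99 - 84) = -13445 + (7524 - 84) = -13445 + 7440 = -6005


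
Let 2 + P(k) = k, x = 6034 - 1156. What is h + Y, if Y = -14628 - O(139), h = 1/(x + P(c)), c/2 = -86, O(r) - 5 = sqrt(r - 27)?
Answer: -68833631/4704 - 4*sqrt(7) ≈ -14644.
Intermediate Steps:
O(r) = 5 + sqrt(-27 + r) (O(r) = 5 + sqrt(r - 27) = 5 + sqrt(-27 + r))
c = -172 (c = 2*(-86) = -172)
x = 4878
P(k) = -2 + k
h = 1/4704 (h = 1/(4878 + (-2 - 172)) = 1/(4878 - 174) = 1/4704 ≈ 0.00021259)
Y = -14633 - 4*sqrt(7) (Y = -14628 - (5 + sqrt(-27 + 139)) = -14628 - (5 + sqrt(112)) = -14628 - (5 + 4*sqrt(7)) = -14628 + (-5 - 4*sqrt(7)) = -14633 - 4*sqrt(7) ≈ -14644.)
h + Y = 1/4704 + (-14633 - 4*sqrt(7)) = -68833631/4704 - 4*sqrt(7)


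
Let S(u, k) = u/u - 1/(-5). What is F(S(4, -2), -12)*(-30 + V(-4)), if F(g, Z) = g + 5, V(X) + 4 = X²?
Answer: -558/5 ≈ -111.60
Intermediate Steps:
V(X) = -4 + X²
S(u, k) = 6/5 (S(u, k) = 1 - 1*(-⅕) = 1 + ⅕ = 6/5)
F(g, Z) = 5 + g
F(S(4, -2), -12)*(-30 + V(-4)) = (5 + 6/5)*(-30 + (-4 + (-4)²)) = 31*(-30 + (-4 + 16))/5 = 31*(-30 + 12)/5 = (31/5)*(-18) = -558/5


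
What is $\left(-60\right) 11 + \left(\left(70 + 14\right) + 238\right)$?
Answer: $-338$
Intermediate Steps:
$\left(-60\right) 11 + \left(\left(70 + 14\right) + 238\right) = -660 + \left(84 + 238\right) = -660 + 322 = -338$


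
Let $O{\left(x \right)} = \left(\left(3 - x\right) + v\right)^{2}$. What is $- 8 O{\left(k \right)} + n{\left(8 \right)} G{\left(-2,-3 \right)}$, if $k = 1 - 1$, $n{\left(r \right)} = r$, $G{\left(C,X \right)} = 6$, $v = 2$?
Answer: $-152$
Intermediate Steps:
$k = 0$
$O{\left(x \right)} = \left(5 - x\right)^{2}$ ($O{\left(x \right)} = \left(\left(3 - x\right) + 2\right)^{2} = \left(5 - x\right)^{2}$)
$- 8 O{\left(k \right)} + n{\left(8 \right)} G{\left(-2,-3 \right)} = - 8 \left(5 - 0\right)^{2} + 8 \cdot 6 = - 8 \left(5 + 0\right)^{2} + 48 = - 8 \cdot 5^{2} + 48 = \left(-8\right) 25 + 48 = -200 + 48 = -152$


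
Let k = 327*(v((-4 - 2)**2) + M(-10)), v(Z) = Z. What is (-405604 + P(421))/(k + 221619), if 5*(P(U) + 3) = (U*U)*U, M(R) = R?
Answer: 72590426/1150605 ≈ 63.089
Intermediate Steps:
P(U) = -3 + U**3/5 (P(U) = -3 + ((U*U)*U)/5 = -3 + (U**2*U)/5 = -3 + U**3/5)
k = 8502 (k = 327*((-4 - 2)**2 - 10) = 327*((-6)**2 - 10) = 327*(36 - 10) = 327*26 = 8502)
(-405604 + P(421))/(k + 221619) = (-405604 + (-3 + (1/5)*421**3))/(8502 + 221619) = (-405604 + (-3 + (1/5)*74618461))/230121 = (-405604 + (-3 + 74618461/5))*(1/230121) = (-405604 + 74618446/5)*(1/230121) = (72590426/5)*(1/230121) = 72590426/1150605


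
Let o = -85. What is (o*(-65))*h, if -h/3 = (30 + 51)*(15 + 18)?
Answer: -44304975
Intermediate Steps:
h = -8019 (h = -3*(30 + 51)*(15 + 18) = -243*33 = -3*2673 = -8019)
(o*(-65))*h = -85*(-65)*(-8019) = 5525*(-8019) = -44304975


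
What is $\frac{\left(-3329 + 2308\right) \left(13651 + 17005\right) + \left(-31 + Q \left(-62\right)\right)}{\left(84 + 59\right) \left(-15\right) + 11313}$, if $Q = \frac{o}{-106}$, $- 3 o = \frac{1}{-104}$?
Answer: $- \frac{517573608521}{151602048} \approx -3414.0$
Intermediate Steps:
$o = \frac{1}{312}$ ($o = - \frac{1}{3 \left(-104\right)} = \left(- \frac{1}{3}\right) \left(- \frac{1}{104}\right) = \frac{1}{312} \approx 0.0032051$)
$Q = - \frac{1}{33072}$ ($Q = \frac{1}{312 \left(-106\right)} = \frac{1}{312} \left(- \frac{1}{106}\right) = - \frac{1}{33072} \approx -3.0237 \cdot 10^{-5}$)
$\frac{\left(-3329 + 2308\right) \left(13651 + 17005\right) + \left(-31 + Q \left(-62\right)\right)}{\left(84 + 59\right) \left(-15\right) + 11313} = \frac{\left(-3329 + 2308\right) \left(13651 + 17005\right) - \frac{512585}{16536}}{\left(84 + 59\right) \left(-15\right) + 11313} = \frac{\left(-1021\right) 30656 + \left(-31 + \frac{31}{16536}\right)}{143 \left(-15\right) + 11313} = \frac{-31299776 - \frac{512585}{16536}}{-2145 + 11313} = - \frac{517573608521}{16536 \cdot 9168} = \left(- \frac{517573608521}{16536}\right) \frac{1}{9168} = - \frac{517573608521}{151602048}$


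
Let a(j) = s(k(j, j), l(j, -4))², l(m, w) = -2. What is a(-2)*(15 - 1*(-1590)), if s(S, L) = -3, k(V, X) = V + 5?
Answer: 14445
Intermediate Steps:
k(V, X) = 5 + V
a(j) = 9 (a(j) = (-3)² = 9)
a(-2)*(15 - 1*(-1590)) = 9*(15 - 1*(-1590)) = 9*(15 + 1590) = 9*1605 = 14445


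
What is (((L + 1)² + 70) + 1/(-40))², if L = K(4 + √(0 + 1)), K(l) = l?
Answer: 17969121/1600 ≈ 11231.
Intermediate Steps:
L = 5 (L = 4 + √(0 + 1) = 4 + √1 = 4 + 1 = 5)
(((L + 1)² + 70) + 1/(-40))² = (((5 + 1)² + 70) + 1/(-40))² = ((6² + 70) - 1/40)² = ((36 + 70) - 1/40)² = (106 - 1/40)² = (4239/40)² = 17969121/1600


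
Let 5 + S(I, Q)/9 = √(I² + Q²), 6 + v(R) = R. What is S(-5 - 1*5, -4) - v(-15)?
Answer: -24 + 18*√29 ≈ 72.933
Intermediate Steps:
v(R) = -6 + R
S(I, Q) = -45 + 9*√(I² + Q²)
S(-5 - 1*5, -4) - v(-15) = (-45 + 9*√((-5 - 1*5)² + (-4)²)) - (-6 - 15) = (-45 + 9*√((-5 - 5)² + 16)) - 1*(-21) = (-45 + 9*√((-10)² + 16)) + 21 = (-45 + 9*√(100 + 16)) + 21 = (-45 + 9*√116) + 21 = (-45 + 9*(2*√29)) + 21 = (-45 + 18*√29) + 21 = -24 + 18*√29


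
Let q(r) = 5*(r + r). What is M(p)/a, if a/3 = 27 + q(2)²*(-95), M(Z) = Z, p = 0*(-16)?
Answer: 0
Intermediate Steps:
p = 0
q(r) = 10*r (q(r) = 5*(2*r) = 10*r)
a = -113919 (a = 3*(27 + (10*2)²*(-95)) = 3*(27 + 20²*(-95)) = 3*(27 + 400*(-95)) = 3*(27 - 38000) = 3*(-37973) = -113919)
M(p)/a = 0/(-113919) = 0*(-1/113919) = 0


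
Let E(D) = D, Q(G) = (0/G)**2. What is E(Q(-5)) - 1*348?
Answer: -348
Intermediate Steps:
Q(G) = 0 (Q(G) = 0**2 = 0)
E(Q(-5)) - 1*348 = 0 - 1*348 = 0 - 348 = -348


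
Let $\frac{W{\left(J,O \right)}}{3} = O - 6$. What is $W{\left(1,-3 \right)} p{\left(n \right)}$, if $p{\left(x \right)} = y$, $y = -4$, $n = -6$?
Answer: $108$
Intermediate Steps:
$W{\left(J,O \right)} = -18 + 3 O$ ($W{\left(J,O \right)} = 3 \left(O - 6\right) = 3 \left(-6 + O\right) = -18 + 3 O$)
$p{\left(x \right)} = -4$
$W{\left(1,-3 \right)} p{\left(n \right)} = \left(-18 + 3 \left(-3\right)\right) \left(-4\right) = \left(-18 - 9\right) \left(-4\right) = \left(-27\right) \left(-4\right) = 108$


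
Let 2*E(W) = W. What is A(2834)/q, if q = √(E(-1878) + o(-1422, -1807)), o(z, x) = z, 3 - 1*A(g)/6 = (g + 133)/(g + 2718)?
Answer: -13689*I*√2361/2184712 ≈ -0.30446*I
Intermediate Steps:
A(g) = 18 - 6*(133 + g)/(2718 + g) (A(g) = 18 - 6*(g + 133)/(g + 2718) = 18 - 6*(133 + g)/(2718 + g))
E(W) = W/2
q = I*√2361 (q = √((½)*(-1878) - 1422) = √(-939 - 1422) = √(-2361) = I*√2361 ≈ 48.59*I)
A(2834)/q = (6*(8021 + 2*2834)/(2718 + 2834))/((I*√2361)) = (6*(8021 + 5668)/5552)*(-I*√2361/2361) = (6*(1/5552)*13689)*(-I*√2361/2361) = 41067*(-I*√2361/2361)/2776 = -13689*I*√2361/2184712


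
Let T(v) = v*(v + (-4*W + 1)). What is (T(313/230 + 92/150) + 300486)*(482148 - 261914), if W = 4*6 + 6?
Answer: 393534455169404507/5951250 ≈ 6.6126e+10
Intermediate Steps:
W = 30 (W = 24 + 6 = 30)
T(v) = v*(-119 + v) (T(v) = v*(v + (-4*30 + 1)) = v*(v + (-120 + 1)) = v*(v - 119) = v*(-119 + v))
(T(313/230 + 92/150) + 300486)*(482148 - 261914) = ((313/230 + 92/150)*(-119 + (313/230 + 92/150)) + 300486)*(482148 - 261914) = ((313*(1/230) + 92*(1/150))*(-119 + (313*(1/230) + 92*(1/150))) + 300486)*220234 = ((313/230 + 46/75)*(-119 + (313/230 + 46/75)) + 300486)*220234 = (6811*(-119 + 6811/3450)/3450 + 300486)*220234 = ((6811/3450)*(-403739/3450) + 300486)*220234 = (-2749866329/11902500 + 300486)*220234 = (3573784748671/11902500)*220234 = 393534455169404507/5951250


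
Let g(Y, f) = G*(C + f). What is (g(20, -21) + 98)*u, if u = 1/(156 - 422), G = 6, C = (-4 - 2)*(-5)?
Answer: -4/7 ≈ -0.57143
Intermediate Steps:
C = 30 (C = -6*(-5) = 30)
g(Y, f) = 180 + 6*f (g(Y, f) = 6*(30 + f) = 180 + 6*f)
u = -1/266 (u = 1/(-266) = -1/266 ≈ -0.0037594)
(g(20, -21) + 98)*u = ((180 + 6*(-21)) + 98)*(-1/266) = ((180 - 126) + 98)*(-1/266) = (54 + 98)*(-1/266) = 152*(-1/266) = -4/7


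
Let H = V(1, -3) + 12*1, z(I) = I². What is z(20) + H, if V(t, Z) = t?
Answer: 413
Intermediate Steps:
H = 13 (H = 1 + 12*1 = 1 + 12 = 13)
z(20) + H = 20² + 13 = 400 + 13 = 413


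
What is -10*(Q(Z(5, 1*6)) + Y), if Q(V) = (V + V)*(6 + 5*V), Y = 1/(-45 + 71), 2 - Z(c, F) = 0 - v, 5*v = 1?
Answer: -9729/13 ≈ -748.38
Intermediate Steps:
v = ⅕ (v = (⅕)*1 = ⅕ ≈ 0.20000)
Z(c, F) = 11/5 (Z(c, F) = 2 - (0 - 1*⅕) = 2 - (0 - ⅕) = 2 - 1*(-⅕) = 2 + ⅕ = 11/5)
Y = 1/26 ≈ 0.038462
Q(V) = 2*V*(6 + 5*V) (Q(V) = (2*V)*(6 + 5*V) = 2*V*(6 + 5*V))
-10*(Q(Z(5, 1*6)) + Y) = -10*(2*(11/5)*(6 + 5*(11/5)) + 1/26) = -10*(2*(11/5)*(6 + 11) + 1/26) = -10*(2*(11/5)*17 + 1/26) = -10*(374/5 + 1/26) = -10*9729/130 = -9729/13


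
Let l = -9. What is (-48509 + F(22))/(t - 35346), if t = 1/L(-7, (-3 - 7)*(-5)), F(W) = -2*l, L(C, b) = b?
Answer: 2424550/1767299 ≈ 1.3719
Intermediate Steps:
F(W) = 18 (F(W) = -2*(-9) = 18)
t = 1/50 (t = 1/((-3 - 7)*(-5)) = 1/(-10*(-5)) = 1/50 ≈ 0.020000)
(-48509 + F(22))/(t - 35346) = (-48509 + 18)/(1/50 - 35346) = -48491/(-1767299/50) = -48491*(-50/1767299) = 2424550/1767299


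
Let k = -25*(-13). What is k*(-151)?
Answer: -49075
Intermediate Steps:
k = 325
k*(-151) = 325*(-151) = -49075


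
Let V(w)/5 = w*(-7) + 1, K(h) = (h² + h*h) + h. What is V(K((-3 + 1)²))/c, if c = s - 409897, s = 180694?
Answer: 1255/229203 ≈ 0.0054755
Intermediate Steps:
K(h) = h + 2*h² (K(h) = (h² + h²) + h = 2*h² + h = h + 2*h²)
c = -229203 (c = 180694 - 409897 = -229203)
V(w) = 5 - 35*w (V(w) = 5*(w*(-7) + 1) = 5*(-7*w + 1) = 5*(1 - 7*w) = 5 - 35*w)
V(K((-3 + 1)²))/c = (5 - 35*(-3 + 1)²*(1 + 2*(-3 + 1)²))/(-229203) = (5 - 35*(-2)²*(1 + 2*(-2)²))*(-1/229203) = (5 - 140*(1 + 2*4))*(-1/229203) = (5 - 140*(1 + 8))*(-1/229203) = (5 - 140*9)*(-1/229203) = (5 - 35*36)*(-1/229203) = (5 - 1260)*(-1/229203) = -1255*(-1/229203) = 1255/229203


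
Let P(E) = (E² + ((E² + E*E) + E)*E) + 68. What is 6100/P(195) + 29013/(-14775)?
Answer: -36031151732/18352849975 ≈ -1.9632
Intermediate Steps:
P(E) = 68 + E² + E*(E + 2*E²) (P(E) = (E² + ((E² + E²) + E)*E) + 68 = (E² + (2*E² + E)*E) + 68 = (E² + (E + 2*E²)*E) + 68 = (E² + E*(E + 2*E²)) + 68 = 68 + E² + E*(E + 2*E²))
6100/P(195) + 29013/(-14775) = 6100/(68 + 2*195² + 2*195³) + 29013/(-14775) = 6100/(68 + 2*38025 + 2*7414875) + 29013*(-1/14775) = 6100/(68 + 76050 + 14829750) - 9671/4925 = 6100/14905868 - 9671/4925 = 6100*(1/14905868) - 9671/4925 = 1525/3726467 - 9671/4925 = -36031151732/18352849975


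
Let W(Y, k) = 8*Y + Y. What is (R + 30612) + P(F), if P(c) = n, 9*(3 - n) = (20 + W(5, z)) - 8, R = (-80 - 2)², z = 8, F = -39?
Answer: 111998/3 ≈ 37333.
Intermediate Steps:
R = 6724 (R = (-82)² = 6724)
W(Y, k) = 9*Y
n = -10/3 (n = 3 - ((20 + 9*5) - 8)/9 = 3 - ((20 + 45) - 8)/9 = 3 - (65 - 8)/9 = 3 - ⅑*57 = 3 - 19/3 = -10/3 ≈ -3.3333)
P(c) = -10/3
(R + 30612) + P(F) = (6724 + 30612) - 10/3 = 37336 - 10/3 = 111998/3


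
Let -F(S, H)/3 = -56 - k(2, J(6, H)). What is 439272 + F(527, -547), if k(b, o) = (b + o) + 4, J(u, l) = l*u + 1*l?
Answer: 427971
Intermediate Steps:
J(u, l) = l + l*u (J(u, l) = l*u + l = l + l*u)
k(b, o) = 4 + b + o
F(S, H) = 186 + 21*H (F(S, H) = -3*(-56 - (4 + 2 + H*(1 + 6))) = -3*(-56 - (4 + 2 + H*7)) = -3*(-56 - (4 + 2 + 7*H)) = -3*(-56 - (6 + 7*H)) = -3*(-56 + (-6 - 7*H)) = -3*(-62 - 7*H) = 186 + 21*H)
439272 + F(527, -547) = 439272 + (186 + 21*(-547)) = 439272 + (186 - 11487) = 439272 - 11301 = 427971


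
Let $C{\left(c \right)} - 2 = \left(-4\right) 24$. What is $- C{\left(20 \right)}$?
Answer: $94$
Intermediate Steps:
$C{\left(c \right)} = -94$ ($C{\left(c \right)} = 2 - 96 = -94$)
$- C{\left(20 \right)} = \left(-1\right) \left(-94\right) = 94$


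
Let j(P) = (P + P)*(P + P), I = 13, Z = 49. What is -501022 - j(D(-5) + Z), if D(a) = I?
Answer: -516398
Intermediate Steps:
D(a) = 13
j(P) = 4*P**2 (j(P) = (2*P)*(2*P) = 4*P**2)
-501022 - j(D(-5) + Z) = -501022 - 4*(13 + 49)**2 = -501022 - 4*62**2 = -501022 - 4*3844 = -501022 - 1*15376 = -501022 - 15376 = -516398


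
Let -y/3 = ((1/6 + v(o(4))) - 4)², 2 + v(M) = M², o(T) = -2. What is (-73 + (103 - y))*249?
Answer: 39923/4 ≈ 9980.8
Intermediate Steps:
v(M) = -2 + M²
y = -121/12 (y = -3*((1/6 + (-2 + (-2)²)) - 4)² = -3*((⅙ + (-2 + 4)) - 4)² = -3*((⅙ + 2) - 4)² = -3*(13/6 - 4)² = -3*(-11/6)² = -3*121/36 = -121/12 ≈ -10.083)
(-73 + (103 - y))*249 = (-73 + (103 - 1*(-121/12)))*249 = (-73 + (103 + 121/12))*249 = (-73 + 1357/12)*249 = (481/12)*249 = 39923/4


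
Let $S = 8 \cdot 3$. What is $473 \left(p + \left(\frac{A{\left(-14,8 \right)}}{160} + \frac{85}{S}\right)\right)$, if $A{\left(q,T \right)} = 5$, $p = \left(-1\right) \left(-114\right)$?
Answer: $\frac{5338751}{96} \approx 55612.0$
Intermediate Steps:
$p = 114$
$S = 24$
$473 \left(p + \left(\frac{A{\left(-14,8 \right)}}{160} + \frac{85}{S}\right)\right) = 473 \left(114 + \left(\frac{5}{160} + \frac{85}{24}\right)\right) = 473 \left(114 + \left(5 \cdot \frac{1}{160} + 85 \cdot \frac{1}{24}\right)\right) = 473 \left(114 + \left(\frac{1}{32} + \frac{85}{24}\right)\right) = 473 \left(114 + \frac{343}{96}\right) = 473 \cdot \frac{11287}{96} = \frac{5338751}{96}$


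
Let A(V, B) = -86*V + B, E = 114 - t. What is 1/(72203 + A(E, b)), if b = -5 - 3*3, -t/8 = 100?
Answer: -1/6415 ≈ -0.00015588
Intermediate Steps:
t = -800 (t = -8*100 = -800)
b = -14 (b = -5 - 9 = -14)
E = 914 (E = 114 - 1*(-800) = 114 + 800 = 914)
A(V, B) = B - 86*V
1/(72203 + A(E, b)) = 1/(72203 + (-14 - 86*914)) = 1/(72203 + (-14 - 78604)) = 1/(72203 - 78618) = 1/(-6415) = -1/6415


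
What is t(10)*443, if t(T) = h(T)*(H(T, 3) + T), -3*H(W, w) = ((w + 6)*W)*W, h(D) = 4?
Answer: -513880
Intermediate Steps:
H(W, w) = -W**2*(6 + w)/3 (H(W, w) = -(w + 6)*W*W/3 = -(6 + w)*W*W/3 = -W*(6 + w)*W/3 = -W**2*(6 + w)/3)
t(T) = -12*T**2 + 4*T (t(T) = 4*(T**2*(-6 - 1*3)/3 + T) = 4*(T**2*(-6 - 3)/3 + T) = 4*((1/3)*T**2*(-9) + T) = 4*(-3*T**2 + T) = 4*(T - 3*T**2) = -12*T**2 + 4*T)
t(10)*443 = (4*10*(1 - 3*10))*443 = (4*10*(1 - 30))*443 = (4*10*(-29))*443 = -1160*443 = -513880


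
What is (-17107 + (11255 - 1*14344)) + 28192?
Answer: 7996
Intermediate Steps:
(-17107 + (11255 - 1*14344)) + 28192 = (-17107 + (11255 - 14344)) + 28192 = (-17107 - 3089) + 28192 = -20196 + 28192 = 7996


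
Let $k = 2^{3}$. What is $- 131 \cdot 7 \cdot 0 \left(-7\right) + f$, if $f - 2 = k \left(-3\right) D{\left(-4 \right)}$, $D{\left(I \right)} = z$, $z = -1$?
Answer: $26$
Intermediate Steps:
$D{\left(I \right)} = -1$
$k = 8$
$f = 26$ ($f = 2 + 8 \left(-3\right) \left(-1\right) = 2 - -24 = 2 + 24 = 26$)
$- 131 \cdot 7 \cdot 0 \left(-7\right) + f = - 131 \cdot 7 \cdot 0 \left(-7\right) + 26 = - 131 \cdot 0 \left(-7\right) + 26 = \left(-131\right) 0 + 26 = 0 + 26 = 26$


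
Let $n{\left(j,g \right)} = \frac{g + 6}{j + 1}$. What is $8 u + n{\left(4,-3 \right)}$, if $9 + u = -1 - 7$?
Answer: $- \frac{677}{5} \approx -135.4$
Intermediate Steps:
$u = -17$ ($u = -9 - 8 = -17$)
$n{\left(j,g \right)} = \frac{6 + g}{1 + j}$
$8 u + n{\left(4,-3 \right)} = 8 \left(-17\right) + \frac{6 - 3}{1 + 4} = -136 + \frac{1}{5} \cdot 3 = -136 + \frac{3}{5} = - \frac{677}{5}$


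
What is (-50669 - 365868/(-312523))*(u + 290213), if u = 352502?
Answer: -10177303342541585/312523 ≈ -3.2565e+10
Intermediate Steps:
(-50669 - 365868/(-312523))*(u + 290213) = (-50669 - 365868/(-312523))*(352502 + 290213) = (-50669 - 365868*(-1/312523))*642715 = (-50669 + 365868/312523)*642715 = -15834862019/312523*642715 = -10177303342541585/312523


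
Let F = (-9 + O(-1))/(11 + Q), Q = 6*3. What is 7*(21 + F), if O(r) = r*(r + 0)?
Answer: 4207/29 ≈ 145.07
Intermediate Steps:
O(r) = r² (O(r) = r*r = r²)
Q = 18
F = -8/29 (F = (-9 + (-1)²)/(11 + 18) = (-9 + 1)/29 = -8*1/29 = -8/29 ≈ -0.27586)
7*(21 + F) = 7*(21 - 8/29) = 7*(601/29) = 4207/29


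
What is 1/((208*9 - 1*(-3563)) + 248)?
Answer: 1/5683 ≈ 0.00017596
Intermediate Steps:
1/((208*9 - 1*(-3563)) + 248) = 1/((1872 + 3563) + 248) = 1/(5435 + 248) = 1/5683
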